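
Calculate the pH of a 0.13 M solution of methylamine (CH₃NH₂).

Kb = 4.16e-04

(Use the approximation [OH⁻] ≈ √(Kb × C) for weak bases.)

[OH⁻] = √(Kb × C) = √(4.16e-04 × 0.13) = 7.3539e-03. pOH = 2.13, pH = 14 - pOH

pH = 11.87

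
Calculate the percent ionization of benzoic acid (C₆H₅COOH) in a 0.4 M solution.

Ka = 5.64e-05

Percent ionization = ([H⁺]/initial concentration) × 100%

Using Ka equilibrium: x² + Ka×x - Ka×C = 0. Solving: [H⁺] = 4.7216e-03. Percent = (4.7216e-03/0.4) × 100

Percent ionization = 1.18%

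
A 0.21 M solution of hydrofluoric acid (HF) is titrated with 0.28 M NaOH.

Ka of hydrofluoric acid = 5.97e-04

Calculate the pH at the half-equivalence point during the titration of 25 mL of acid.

At half-equivalence [HA] = [A⁻], so Henderson-Hasselbalch gives pH = pKa = -log(5.97e-04) = 3.22.

pH = pKa = 3.22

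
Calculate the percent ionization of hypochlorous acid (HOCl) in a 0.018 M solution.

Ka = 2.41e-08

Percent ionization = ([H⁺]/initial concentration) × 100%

Using Ka equilibrium: x² + Ka×x - Ka×C = 0. Solving: [H⁺] = 2.0816e-05. Percent = (2.0816e-05/0.018) × 100

Percent ionization = 0.116%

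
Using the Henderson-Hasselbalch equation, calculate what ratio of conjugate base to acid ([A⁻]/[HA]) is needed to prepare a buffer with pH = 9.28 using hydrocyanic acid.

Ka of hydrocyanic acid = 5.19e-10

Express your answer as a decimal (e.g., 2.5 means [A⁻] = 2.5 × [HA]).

pKa = -log(5.19e-10) = 9.2848. pH = pKa + log([A⁻]/[HA]), so log([A⁻]/[HA]) = pH − pKa = 9.28 − 9.2848 = -0.0048. [A⁻]/[HA] = 10^(-0.0048) = 0.989

[A⁻]/[HA] = 0.989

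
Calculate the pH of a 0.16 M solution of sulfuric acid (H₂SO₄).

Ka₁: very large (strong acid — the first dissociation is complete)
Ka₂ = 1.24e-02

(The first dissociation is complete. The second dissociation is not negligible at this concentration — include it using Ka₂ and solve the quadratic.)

First dissociation is complete: [H⁺]₀ = [HSO₄⁻]₀ = C = 0.16 M. Second dissociation HSO₄⁻ ⇌ H⁺ + SO₄²⁻: let x = [SO₄²⁻]. Ka₂ = (C + x)·x / (C − x) = 1.24e-02 → x² + (C + Ka₂)·x − Ka₂·C = 0 → x² + 0.17240·x − 1.984e-03 = 0. x = (−0.17240 + √(0.17240² + 4 × 1.984e-03)) / 2 = 1.0828e-02 M. [H⁺] = C + x = 0.16 + 1.0828e-02 = 1.7083e-01 M. pH = -log(1.7083e-01) = 0.77.

pH = 0.77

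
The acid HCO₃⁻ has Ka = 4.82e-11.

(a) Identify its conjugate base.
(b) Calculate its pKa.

(a) The conjugate base is formed by removing one H⁺ from HCO₃⁻, giving CO₃²⁻. (b) pKa = -log(Ka) = -log(4.82e-11) = 10.32.

Conjugate base: CO₃²⁻; pK_a = 10.32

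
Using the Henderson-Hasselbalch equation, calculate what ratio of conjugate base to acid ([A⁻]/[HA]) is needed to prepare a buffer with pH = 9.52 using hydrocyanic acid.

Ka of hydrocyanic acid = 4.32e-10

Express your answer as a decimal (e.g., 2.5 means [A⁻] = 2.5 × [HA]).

pKa = -log(4.32e-10) = 9.3645. pH = pKa + log([A⁻]/[HA]), so log([A⁻]/[HA]) = pH − pKa = 9.52 − 9.3645 = 0.1555. [A⁻]/[HA] = 10^(0.1555) = 1.43

[A⁻]/[HA] = 1.43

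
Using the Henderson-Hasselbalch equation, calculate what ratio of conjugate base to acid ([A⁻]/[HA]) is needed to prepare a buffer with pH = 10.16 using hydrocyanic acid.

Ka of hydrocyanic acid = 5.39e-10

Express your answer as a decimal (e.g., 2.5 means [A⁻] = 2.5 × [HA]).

pKa = -log(5.39e-10) = 9.2684. pH = pKa + log([A⁻]/[HA]), so log([A⁻]/[HA]) = pH − pKa = 10.16 − 9.2684 = 0.8916. [A⁻]/[HA] = 10^(0.8916) = 7.79

[A⁻]/[HA] = 7.79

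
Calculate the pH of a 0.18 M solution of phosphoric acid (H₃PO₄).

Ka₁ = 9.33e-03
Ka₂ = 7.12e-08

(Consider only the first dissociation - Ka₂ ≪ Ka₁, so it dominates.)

First dissociation dominates. From Ka₁ = [H⁺][HA⁻]/[H₂A], x² + Ka₁·x − Ka₁·C = 0 with C = 0.18 M and Ka₁ = 9.33e-03. Solving: [H⁺] = (−Ka₁ + √(Ka₁² + 4·Ka₁·C)) / 2 = 3.6580e-02 M. pH = -log(3.6580e-02) = 1.44.

pH = 1.44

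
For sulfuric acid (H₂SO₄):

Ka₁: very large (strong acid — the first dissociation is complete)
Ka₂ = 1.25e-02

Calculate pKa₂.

pKa₂ = -log(Ka₂) = -log(1.25e-02) = 1.90.

pK_{a2} = 1.90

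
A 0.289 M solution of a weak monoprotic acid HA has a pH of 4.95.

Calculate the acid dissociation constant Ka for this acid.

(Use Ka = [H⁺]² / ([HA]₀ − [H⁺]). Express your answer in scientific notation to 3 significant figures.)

[H⁺] = 10^(−pH) = 10^(−4.95) = 1.122e-05 M. For HA ⇌ H⁺ + A⁻, Ka = [H⁺][A⁻]/[HA] = [H⁺]² / ([HA]₀ − [H⁺]) = (1.122e-05)² / (0.289 − 1.122e-05) = 4.36e-10.

K_a = 4.36e-10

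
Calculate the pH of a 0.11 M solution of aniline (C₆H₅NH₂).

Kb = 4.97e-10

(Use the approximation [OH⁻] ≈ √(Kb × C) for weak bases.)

[OH⁻] = √(Kb × C) = √(4.97e-10 × 0.11) = 7.3939e-06. pOH = 5.13, pH = 14 - pOH

pH = 8.87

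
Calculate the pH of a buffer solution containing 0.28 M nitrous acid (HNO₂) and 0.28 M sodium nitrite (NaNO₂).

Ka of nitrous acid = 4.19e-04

pKa = -log(4.19e-04) = 3.38. pH = pKa + log([A⁻]/[HA]) = 3.38 + log(0.28/0.28)

pH = 3.38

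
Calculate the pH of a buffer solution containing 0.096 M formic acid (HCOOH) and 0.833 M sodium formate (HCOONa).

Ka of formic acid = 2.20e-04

pKa = -log(2.20e-04) = 3.66. pH = pKa + log([A⁻]/[HA]) = 3.66 + log(0.833/0.096)

pH = 4.60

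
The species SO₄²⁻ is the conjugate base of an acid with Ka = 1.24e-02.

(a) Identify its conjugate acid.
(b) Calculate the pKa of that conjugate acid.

(a) The conjugate acid is formed by adding one H⁺ to SO₄²⁻, giving HSO₄⁻. (b) pKa = -log(Ka) = -log(1.24e-02) = 1.91.

Conjugate acid: HSO₄⁻; pK_a = 1.91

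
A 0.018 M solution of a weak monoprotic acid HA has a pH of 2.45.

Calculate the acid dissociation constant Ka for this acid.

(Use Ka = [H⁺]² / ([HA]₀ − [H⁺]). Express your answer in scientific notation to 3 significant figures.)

[H⁺] = 10^(−pH) = 10^(−2.45) = 3.548e-03 M. For HA ⇌ H⁺ + A⁻, Ka = [H⁺][A⁻]/[HA] = [H⁺]² / ([HA]₀ − [H⁺]) = (3.548e-03)² / (0.018 − 3.548e-03) = 8.71e-04.

K_a = 8.71e-04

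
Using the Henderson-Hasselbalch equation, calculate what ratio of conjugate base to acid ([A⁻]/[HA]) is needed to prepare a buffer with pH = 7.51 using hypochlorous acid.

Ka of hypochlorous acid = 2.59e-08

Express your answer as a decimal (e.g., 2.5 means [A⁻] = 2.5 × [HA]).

pKa = -log(2.59e-08) = 7.5867. pH = pKa + log([A⁻]/[HA]), so log([A⁻]/[HA]) = pH − pKa = 7.51 − 7.5867 = -0.0767. [A⁻]/[HA] = 10^(-0.0767) = 0.838

[A⁻]/[HA] = 0.838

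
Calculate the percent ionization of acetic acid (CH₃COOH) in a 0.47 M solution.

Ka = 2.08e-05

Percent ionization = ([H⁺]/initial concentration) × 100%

Using Ka equilibrium: x² + Ka×x - Ka×C = 0. Solving: [H⁺] = 3.1163e-03. Percent = (3.1163e-03/0.47) × 100

Percent ionization = 0.663%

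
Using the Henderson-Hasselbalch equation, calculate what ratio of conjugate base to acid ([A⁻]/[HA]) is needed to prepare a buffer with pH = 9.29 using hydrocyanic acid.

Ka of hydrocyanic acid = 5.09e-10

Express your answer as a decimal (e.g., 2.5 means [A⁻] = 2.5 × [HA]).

pKa = -log(5.09e-10) = 9.2933. pH = pKa + log([A⁻]/[HA]), so log([A⁻]/[HA]) = pH − pKa = 9.29 − 9.2933 = -0.0033. [A⁻]/[HA] = 10^(-0.0033) = 0.992

[A⁻]/[HA] = 0.992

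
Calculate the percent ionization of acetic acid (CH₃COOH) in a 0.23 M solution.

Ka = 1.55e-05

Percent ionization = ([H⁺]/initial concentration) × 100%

Using Ka equilibrium: x² + Ka×x - Ka×C = 0. Solving: [H⁺] = 1.8804e-03. Percent = (1.8804e-03/0.23) × 100

Percent ionization = 0.818%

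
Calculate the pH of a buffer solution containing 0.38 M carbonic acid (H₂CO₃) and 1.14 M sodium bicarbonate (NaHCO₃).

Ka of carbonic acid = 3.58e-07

pKa = -log(3.58e-07) = 6.45. pH = pKa + log([A⁻]/[HA]) = 6.45 + log(1.14/0.38)

pH = 6.92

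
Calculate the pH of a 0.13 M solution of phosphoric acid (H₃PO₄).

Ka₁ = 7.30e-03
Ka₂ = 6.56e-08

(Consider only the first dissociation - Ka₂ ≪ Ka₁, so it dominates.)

First dissociation dominates. From Ka₁ = [H⁺][HA⁻]/[H₂A], x² + Ka₁·x − Ka₁·C = 0 with C = 0.13 M and Ka₁ = 7.30e-03. Solving: [H⁺] = (−Ka₁ + √(Ka₁² + 4·Ka₁·C)) / 2 = 2.7371e-02 M. pH = -log(2.7371e-02) = 1.56.

pH = 1.56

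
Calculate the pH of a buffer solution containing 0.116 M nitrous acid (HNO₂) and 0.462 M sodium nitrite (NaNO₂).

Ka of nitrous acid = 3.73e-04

pKa = -log(3.73e-04) = 3.43. pH = pKa + log([A⁻]/[HA]) = 3.43 + log(0.462/0.116)

pH = 4.03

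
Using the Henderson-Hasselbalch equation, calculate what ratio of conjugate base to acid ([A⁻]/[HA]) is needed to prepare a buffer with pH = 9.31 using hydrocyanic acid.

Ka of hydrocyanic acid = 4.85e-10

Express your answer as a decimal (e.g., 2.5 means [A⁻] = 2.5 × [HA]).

pKa = -log(4.85e-10) = 9.3143. pH = pKa + log([A⁻]/[HA]), so log([A⁻]/[HA]) = pH − pKa = 9.31 − 9.3143 = -0.0043. [A⁻]/[HA] = 10^(-0.0043) = 0.990

[A⁻]/[HA] = 0.990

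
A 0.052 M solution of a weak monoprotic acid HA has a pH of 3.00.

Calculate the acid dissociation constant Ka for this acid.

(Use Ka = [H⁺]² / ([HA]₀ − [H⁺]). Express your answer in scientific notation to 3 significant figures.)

[H⁺] = 10^(−pH) = 10^(−3.00) = 1.000e-03 M. For HA ⇌ H⁺ + A⁻, Ka = [H⁺][A⁻]/[HA] = [H⁺]² / ([HA]₀ − [H⁺]) = (1.000e-03)² / (0.052 − 1.000e-03) = 1.96e-05.

K_a = 1.96e-05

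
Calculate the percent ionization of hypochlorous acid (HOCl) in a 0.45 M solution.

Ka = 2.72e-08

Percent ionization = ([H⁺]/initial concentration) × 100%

Using Ka equilibrium: x² + Ka×x - Ka×C = 0. Solving: [H⁺] = 1.1062e-04. Percent = (1.1062e-04/0.45) × 100

Percent ionization = 0.0246%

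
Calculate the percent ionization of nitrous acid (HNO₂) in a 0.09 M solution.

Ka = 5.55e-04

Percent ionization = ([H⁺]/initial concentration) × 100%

Using Ka equilibrium: x² + Ka×x - Ka×C = 0. Solving: [H⁺] = 6.7955e-03. Percent = (6.7955e-03/0.09) × 100

Percent ionization = 7.55%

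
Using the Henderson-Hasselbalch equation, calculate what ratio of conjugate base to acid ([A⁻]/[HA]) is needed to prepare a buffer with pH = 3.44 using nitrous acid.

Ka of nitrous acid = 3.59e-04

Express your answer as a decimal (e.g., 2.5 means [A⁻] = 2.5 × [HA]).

pKa = -log(3.59e-04) = 3.4449. pH = pKa + log([A⁻]/[HA]), so log([A⁻]/[HA]) = pH − pKa = 3.44 − 3.4449 = -0.0049. [A⁻]/[HA] = 10^(-0.0049) = 0.989

[A⁻]/[HA] = 0.989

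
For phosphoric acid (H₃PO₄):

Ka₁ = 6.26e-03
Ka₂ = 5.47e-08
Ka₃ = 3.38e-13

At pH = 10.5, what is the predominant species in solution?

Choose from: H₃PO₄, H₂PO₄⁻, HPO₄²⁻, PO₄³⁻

pKa₁ = 2.20, pKa₂ = 7.26, pKa₃ = 12.47. For a polyprotic acid the predominant species crosses at each pKa: below pKa_n the protonated form dominates, above it the deprotonated form does. At pH = 10.5, the predominant species is HPO₄²⁻.

HPO₄²⁻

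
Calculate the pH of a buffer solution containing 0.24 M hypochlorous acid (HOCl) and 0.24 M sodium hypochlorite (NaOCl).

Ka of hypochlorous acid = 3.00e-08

pKa = -log(3.00e-08) = 7.52. pH = pKa + log([A⁻]/[HA]) = 7.52 + log(0.24/0.24)

pH = 7.52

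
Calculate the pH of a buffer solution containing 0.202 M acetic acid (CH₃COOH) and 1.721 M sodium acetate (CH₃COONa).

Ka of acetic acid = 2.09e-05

pKa = -log(2.09e-05) = 4.68. pH = pKa + log([A⁻]/[HA]) = 4.68 + log(1.721/0.202)

pH = 5.61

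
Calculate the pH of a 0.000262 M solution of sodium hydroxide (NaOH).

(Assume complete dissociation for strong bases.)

[OH⁻] = 0.000262 M for strong base. pOH = -log[OH⁻] = 3.58, pH = 14 - pOH

pH = 10.42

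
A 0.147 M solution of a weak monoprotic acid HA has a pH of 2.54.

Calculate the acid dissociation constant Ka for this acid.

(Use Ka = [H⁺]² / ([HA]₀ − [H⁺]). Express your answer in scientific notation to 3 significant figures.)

[H⁺] = 10^(−pH) = 10^(−2.54) = 2.884e-03 M. For HA ⇌ H⁺ + A⁻, Ka = [H⁺][A⁻]/[HA] = [H⁺]² / ([HA]₀ − [H⁺]) = (2.884e-03)² / (0.147 − 2.884e-03) = 5.77e-05.

K_a = 5.77e-05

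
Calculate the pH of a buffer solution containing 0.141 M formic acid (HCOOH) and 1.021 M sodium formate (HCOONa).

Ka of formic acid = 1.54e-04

pKa = -log(1.54e-04) = 3.81. pH = pKa + log([A⁻]/[HA]) = 3.81 + log(1.021/0.141)

pH = 4.67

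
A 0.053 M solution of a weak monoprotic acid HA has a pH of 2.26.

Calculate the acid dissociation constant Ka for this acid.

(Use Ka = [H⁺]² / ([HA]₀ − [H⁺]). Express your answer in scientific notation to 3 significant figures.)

[H⁺] = 10^(−pH) = 10^(−2.26) = 5.495e-03 M. For HA ⇌ H⁺ + A⁻, Ka = [H⁺][A⁻]/[HA] = [H⁺]² / ([HA]₀ − [H⁺]) = (5.495e-03)² / (0.053 − 5.495e-03) = 6.36e-04.

K_a = 6.36e-04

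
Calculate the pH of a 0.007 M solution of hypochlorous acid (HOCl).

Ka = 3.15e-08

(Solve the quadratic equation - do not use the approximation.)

x² + Ka×x - Ka×C = 0. Using quadratic formula: [H⁺] = 1.4834e-05

pH = 4.83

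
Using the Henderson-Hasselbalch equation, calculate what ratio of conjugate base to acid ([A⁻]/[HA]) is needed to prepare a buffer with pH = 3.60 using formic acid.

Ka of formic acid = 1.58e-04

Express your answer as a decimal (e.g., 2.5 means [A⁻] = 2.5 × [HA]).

pKa = -log(1.58e-04) = 3.8013. pH = pKa + log([A⁻]/[HA]), so log([A⁻]/[HA]) = pH − pKa = 3.60 − 3.8013 = -0.2013. [A⁻]/[HA] = 10^(-0.2013) = 0.629

[A⁻]/[HA] = 0.629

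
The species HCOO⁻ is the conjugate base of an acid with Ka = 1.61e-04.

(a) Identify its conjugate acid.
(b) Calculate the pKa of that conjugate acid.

(a) The conjugate acid is formed by adding one H⁺ to HCOO⁻, giving HCOOH. (b) pKa = -log(Ka) = -log(1.61e-04) = 3.79.

Conjugate acid: HCOOH; pK_a = 3.79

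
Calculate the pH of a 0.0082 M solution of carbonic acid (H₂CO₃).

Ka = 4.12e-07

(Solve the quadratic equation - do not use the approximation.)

x² + Ka×x - Ka×C = 0. Using quadratic formula: [H⁺] = 5.7918e-05

pH = 4.24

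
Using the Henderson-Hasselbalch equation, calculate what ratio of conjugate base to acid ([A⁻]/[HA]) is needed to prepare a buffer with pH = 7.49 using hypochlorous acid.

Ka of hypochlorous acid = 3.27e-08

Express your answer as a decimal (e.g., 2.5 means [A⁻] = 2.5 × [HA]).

pKa = -log(3.27e-08) = 7.4855. pH = pKa + log([A⁻]/[HA]), so log([A⁻]/[HA]) = pH − pKa = 7.49 − 7.4855 = 0.0045. [A⁻]/[HA] = 10^(0.0045) = 1.01

[A⁻]/[HA] = 1.01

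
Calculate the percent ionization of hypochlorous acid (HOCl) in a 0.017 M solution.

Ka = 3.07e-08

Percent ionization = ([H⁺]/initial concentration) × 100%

Using Ka equilibrium: x² + Ka×x - Ka×C = 0. Solving: [H⁺] = 2.2830e-05. Percent = (2.2830e-05/0.017) × 100

Percent ionization = 0.134%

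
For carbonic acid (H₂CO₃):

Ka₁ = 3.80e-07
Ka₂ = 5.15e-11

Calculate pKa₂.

pKa₂ = -log(Ka₂) = -log(5.15e-11) = 10.29.

pK_{a2} = 10.29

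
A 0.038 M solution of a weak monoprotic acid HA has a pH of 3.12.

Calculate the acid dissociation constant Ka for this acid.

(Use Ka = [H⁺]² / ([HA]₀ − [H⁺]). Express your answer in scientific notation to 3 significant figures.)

[H⁺] = 10^(−pH) = 10^(−3.12) = 7.586e-04 M. For HA ⇌ H⁺ + A⁻, Ka = [H⁺][A⁻]/[HA] = [H⁺]² / ([HA]₀ − [H⁺]) = (7.586e-04)² / (0.038 − 7.586e-04) = 1.55e-05.

K_a = 1.55e-05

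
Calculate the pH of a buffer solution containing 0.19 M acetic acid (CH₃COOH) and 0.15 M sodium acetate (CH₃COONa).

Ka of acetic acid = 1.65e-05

pKa = -log(1.65e-05) = 4.78. pH = pKa + log([A⁻]/[HA]) = 4.78 + log(0.15/0.19)

pH = 4.68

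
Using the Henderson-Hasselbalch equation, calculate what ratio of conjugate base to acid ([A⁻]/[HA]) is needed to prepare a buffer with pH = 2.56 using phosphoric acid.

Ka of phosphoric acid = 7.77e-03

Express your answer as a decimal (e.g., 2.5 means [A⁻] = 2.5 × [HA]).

pKa = -log(7.77e-03) = 2.1096. pH = pKa + log([A⁻]/[HA]), so log([A⁻]/[HA]) = pH − pKa = 2.56 − 2.1096 = 0.4504. [A⁻]/[HA] = 10^(0.4504) = 2.82

[A⁻]/[HA] = 2.82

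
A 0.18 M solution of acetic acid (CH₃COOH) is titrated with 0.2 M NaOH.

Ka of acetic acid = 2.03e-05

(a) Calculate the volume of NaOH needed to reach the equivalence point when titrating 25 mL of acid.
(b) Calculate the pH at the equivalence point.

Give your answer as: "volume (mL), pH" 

moles acid = 0.18 × 25/1000 = 0.0045 mol; V_base = moles/0.2 × 1000 = 22.5 mL. At equivalence only the conjugate base is present: [A⁻] = 0.0045/0.048 = 9.4737e-02 M. Kb = Kw/Ka = 4.93e-10; [OH⁻] = √(Kb × [A⁻]) = 6.8314e-06; pOH = 5.17; pH = 14 - pOH = 8.83.

V = 22.5 mL, pH = 8.83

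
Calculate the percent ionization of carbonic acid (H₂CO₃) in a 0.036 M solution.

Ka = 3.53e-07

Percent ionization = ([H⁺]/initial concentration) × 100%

Using Ka equilibrium: x² + Ka×x - Ka×C = 0. Solving: [H⁺] = 1.1255e-04. Percent = (1.1255e-04/0.036) × 100

Percent ionization = 0.313%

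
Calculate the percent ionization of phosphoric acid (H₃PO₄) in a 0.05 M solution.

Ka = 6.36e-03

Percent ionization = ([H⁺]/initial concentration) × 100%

Using Ka equilibrium: x² + Ka×x - Ka×C = 0. Solving: [H⁺] = 1.4934e-02. Percent = (1.4934e-02/0.05) × 100

Percent ionization = 29.9%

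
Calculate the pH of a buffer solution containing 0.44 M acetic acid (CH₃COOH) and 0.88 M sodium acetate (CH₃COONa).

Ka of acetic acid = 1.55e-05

pKa = -log(1.55e-05) = 4.81. pH = pKa + log([A⁻]/[HA]) = 4.81 + log(0.88/0.44)

pH = 5.11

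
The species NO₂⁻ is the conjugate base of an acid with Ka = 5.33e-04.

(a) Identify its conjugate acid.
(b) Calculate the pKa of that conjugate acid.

(a) The conjugate acid is formed by adding one H⁺ to NO₂⁻, giving HNO₂. (b) pKa = -log(Ka) = -log(5.33e-04) = 3.27.

Conjugate acid: HNO₂; pK_a = 3.27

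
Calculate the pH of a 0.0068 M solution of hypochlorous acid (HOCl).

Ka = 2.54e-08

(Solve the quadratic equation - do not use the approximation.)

x² + Ka×x - Ka×C = 0. Using quadratic formula: [H⁺] = 1.3130e-05

pH = 4.88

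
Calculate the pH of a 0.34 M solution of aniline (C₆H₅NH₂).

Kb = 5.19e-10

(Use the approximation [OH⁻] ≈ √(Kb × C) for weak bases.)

[OH⁻] = √(Kb × C) = √(5.19e-10 × 0.34) = 1.3284e-05. pOH = 4.88, pH = 14 - pOH

pH = 9.12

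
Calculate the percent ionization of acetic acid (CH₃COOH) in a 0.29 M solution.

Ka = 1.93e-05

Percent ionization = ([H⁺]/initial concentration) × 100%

Using Ka equilibrium: x² + Ka×x - Ka×C = 0. Solving: [H⁺] = 2.3562e-03. Percent = (2.3562e-03/0.29) × 100

Percent ionization = 0.812%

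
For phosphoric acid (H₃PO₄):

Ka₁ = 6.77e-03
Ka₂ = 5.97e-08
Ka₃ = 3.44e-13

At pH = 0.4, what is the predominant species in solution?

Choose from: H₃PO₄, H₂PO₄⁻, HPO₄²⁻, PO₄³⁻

pKa₁ = 2.17, pKa₂ = 7.22, pKa₃ = 12.46. For a polyprotic acid the predominant species crosses at each pKa: below pKa_n the protonated form dominates, above it the deprotonated form does. At pH = 0.4, the predominant species is H₃PO₄.

H₃PO₄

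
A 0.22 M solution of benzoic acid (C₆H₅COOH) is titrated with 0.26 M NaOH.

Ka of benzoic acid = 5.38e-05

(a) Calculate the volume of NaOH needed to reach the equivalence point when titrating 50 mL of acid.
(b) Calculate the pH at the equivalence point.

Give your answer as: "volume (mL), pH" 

moles acid = 0.22 × 50/1000 = 0.011 mol; V_base = moles/0.26 × 1000 = 42.3 mL. At equivalence only the conjugate base is present: [A⁻] = 0.011/0.092 = 1.1917e-01 M. Kb = Kw/Ka = 1.86e-10; [OH⁻] = √(Kb × [A⁻]) = 4.7064e-06; pOH = 5.33; pH = 14 - pOH = 8.67.

V = 42.3 mL, pH = 8.67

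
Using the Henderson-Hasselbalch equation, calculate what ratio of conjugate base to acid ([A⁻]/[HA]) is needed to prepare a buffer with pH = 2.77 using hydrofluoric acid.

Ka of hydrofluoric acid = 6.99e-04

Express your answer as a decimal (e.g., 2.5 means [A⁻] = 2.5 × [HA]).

pKa = -log(6.99e-04) = 3.1555. pH = pKa + log([A⁻]/[HA]), so log([A⁻]/[HA]) = pH − pKa = 2.77 − 3.1555 = -0.3855. [A⁻]/[HA] = 10^(-0.3855) = 0.412

[A⁻]/[HA] = 0.412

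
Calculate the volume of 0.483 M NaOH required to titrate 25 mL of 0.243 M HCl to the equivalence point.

At equivalence: moles acid = moles base. moles HCl = 0.243 × 25/1000 = 0.006075 mol. V_base = moles / 0.483 × 1000 = 12.6 mL.

V_{base} = 12.6 mL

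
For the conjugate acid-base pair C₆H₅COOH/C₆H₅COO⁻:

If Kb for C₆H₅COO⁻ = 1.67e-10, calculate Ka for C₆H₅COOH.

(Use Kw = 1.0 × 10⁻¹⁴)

For a conjugate pair Ka × Kb = Kw, so Ka = Kw/Kb = 1.0 × 10⁻¹⁴ / 1.67e-10 = 5.99e-05.

K_a = 5.99e-05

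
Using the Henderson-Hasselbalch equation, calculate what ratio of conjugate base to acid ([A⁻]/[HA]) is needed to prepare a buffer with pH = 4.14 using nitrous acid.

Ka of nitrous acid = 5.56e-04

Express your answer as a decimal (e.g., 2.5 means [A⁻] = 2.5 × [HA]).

pKa = -log(5.56e-04) = 3.2549. pH = pKa + log([A⁻]/[HA]), so log([A⁻]/[HA]) = pH − pKa = 4.14 − 3.2549 = 0.8851. [A⁻]/[HA] = 10^(0.8851) = 7.67

[A⁻]/[HA] = 7.67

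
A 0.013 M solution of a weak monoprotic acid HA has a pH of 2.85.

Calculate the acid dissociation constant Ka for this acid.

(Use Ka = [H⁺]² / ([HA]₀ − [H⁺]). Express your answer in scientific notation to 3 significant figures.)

[H⁺] = 10^(−pH) = 10^(−2.85) = 1.413e-03 M. For HA ⇌ H⁺ + A⁻, Ka = [H⁺][A⁻]/[HA] = [H⁺]² / ([HA]₀ − [H⁺]) = (1.413e-03)² / (0.013 − 1.413e-03) = 1.72e-04.

K_a = 1.72e-04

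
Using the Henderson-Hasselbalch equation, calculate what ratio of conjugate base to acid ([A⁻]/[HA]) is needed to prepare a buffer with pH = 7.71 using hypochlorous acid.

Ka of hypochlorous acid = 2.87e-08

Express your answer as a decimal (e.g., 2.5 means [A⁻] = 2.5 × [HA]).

pKa = -log(2.87e-08) = 7.5421. pH = pKa + log([A⁻]/[HA]), so log([A⁻]/[HA]) = pH − pKa = 7.71 − 7.5421 = 0.1679. [A⁻]/[HA] = 10^(0.1679) = 1.47

[A⁻]/[HA] = 1.47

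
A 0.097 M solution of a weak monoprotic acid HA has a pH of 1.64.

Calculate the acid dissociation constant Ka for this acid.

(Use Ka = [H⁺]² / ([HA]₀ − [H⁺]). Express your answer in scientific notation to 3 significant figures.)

[H⁺] = 10^(−pH) = 10^(−1.64) = 2.291e-02 M. For HA ⇌ H⁺ + A⁻, Ka = [H⁺][A⁻]/[HA] = [H⁺]² / ([HA]₀ − [H⁺]) = (2.291e-02)² / (0.097 − 2.291e-02) = 7.08e-03.

K_a = 7.08e-03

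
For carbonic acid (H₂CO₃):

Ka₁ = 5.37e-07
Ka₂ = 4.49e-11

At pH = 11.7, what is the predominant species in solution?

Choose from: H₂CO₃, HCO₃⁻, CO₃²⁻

pKa₁ = 6.27, pKa₂ = 10.35. For a polyprotic acid the predominant species crosses at each pKa: below pKa_n the protonated form dominates, above it the deprotonated form does. At pH = 11.7, the predominant species is CO₃²⁻.

CO₃²⁻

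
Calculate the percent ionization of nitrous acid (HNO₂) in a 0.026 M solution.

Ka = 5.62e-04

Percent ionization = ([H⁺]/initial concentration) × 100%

Using Ka equilibrium: x² + Ka×x - Ka×C = 0. Solving: [H⁺] = 3.5519e-03. Percent = (3.5519e-03/0.026) × 100

Percent ionization = 13.7%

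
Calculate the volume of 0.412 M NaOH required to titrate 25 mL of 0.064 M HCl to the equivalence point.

At equivalence: moles acid = moles base. moles HCl = 0.064 × 25/1000 = 0.0016 mol. V_base = moles / 0.412 × 1000 = 3.9 mL.

V_{base} = 3.9 mL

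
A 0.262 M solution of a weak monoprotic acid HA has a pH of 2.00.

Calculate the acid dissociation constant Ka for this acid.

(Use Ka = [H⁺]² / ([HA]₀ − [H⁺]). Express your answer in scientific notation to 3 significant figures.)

[H⁺] = 10^(−pH) = 10^(−2.00) = 1.000e-02 M. For HA ⇌ H⁺ + A⁻, Ka = [H⁺][A⁻]/[HA] = [H⁺]² / ([HA]₀ − [H⁺]) = (1.000e-02)² / (0.262 − 1.000e-02) = 3.97e-04.

K_a = 3.97e-04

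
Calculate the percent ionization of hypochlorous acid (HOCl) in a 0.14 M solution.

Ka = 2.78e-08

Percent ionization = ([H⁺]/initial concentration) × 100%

Using Ka equilibrium: x² + Ka×x - Ka×C = 0. Solving: [H⁺] = 6.2372e-05. Percent = (6.2372e-05/0.14) × 100

Percent ionization = 0.0446%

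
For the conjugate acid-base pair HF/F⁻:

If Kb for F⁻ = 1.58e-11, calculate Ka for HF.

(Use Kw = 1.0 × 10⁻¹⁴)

For a conjugate pair Ka × Kb = Kw, so Ka = Kw/Kb = 1.0 × 10⁻¹⁴ / 1.58e-11 = 6.33e-04.

K_a = 6.33e-04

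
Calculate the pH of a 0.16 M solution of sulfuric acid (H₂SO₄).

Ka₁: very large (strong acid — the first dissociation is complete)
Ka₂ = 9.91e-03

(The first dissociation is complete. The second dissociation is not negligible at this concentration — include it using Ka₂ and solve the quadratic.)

First dissociation is complete: [H⁺]₀ = [HSO₄⁻]₀ = C = 0.16 M. Second dissociation HSO₄⁻ ⇌ H⁺ + SO₄²⁻: let x = [SO₄²⁻]. Ka₂ = (C + x)·x / (C − x) = 9.91e-03 → x² + (C + Ka₂)·x − Ka₂·C = 0 → x² + 0.16991·x − 1.586e-03 = 0. x = (−0.16991 + √(0.16991² + 4 × 1.586e-03)) / 2 = 8.8690e-03 M. [H⁺] = C + x = 0.16 + 8.8690e-03 = 1.6887e-01 M. pH = -log(1.6887e-01) = 0.77.

pH = 0.77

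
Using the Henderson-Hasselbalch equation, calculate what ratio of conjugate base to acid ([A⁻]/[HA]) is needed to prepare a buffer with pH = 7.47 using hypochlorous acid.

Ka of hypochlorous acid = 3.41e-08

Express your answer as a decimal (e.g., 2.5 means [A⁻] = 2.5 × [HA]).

pKa = -log(3.41e-08) = 7.4672. pH = pKa + log([A⁻]/[HA]), so log([A⁻]/[HA]) = pH − pKa = 7.47 − 7.4672 = 0.0028. [A⁻]/[HA] = 10^(0.0028) = 1.01

[A⁻]/[HA] = 1.01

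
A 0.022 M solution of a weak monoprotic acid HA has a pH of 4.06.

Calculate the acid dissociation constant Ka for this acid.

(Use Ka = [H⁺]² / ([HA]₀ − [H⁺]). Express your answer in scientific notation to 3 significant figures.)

[H⁺] = 10^(−pH) = 10^(−4.06) = 8.710e-05 M. For HA ⇌ H⁺ + A⁻, Ka = [H⁺][A⁻]/[HA] = [H⁺]² / ([HA]₀ − [H⁺]) = (8.710e-05)² / (0.022 − 8.710e-05) = 3.46e-07.

K_a = 3.46e-07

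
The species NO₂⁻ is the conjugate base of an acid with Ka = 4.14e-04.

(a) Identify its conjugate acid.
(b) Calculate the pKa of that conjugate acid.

(a) The conjugate acid is formed by adding one H⁺ to NO₂⁻, giving HNO₂. (b) pKa = -log(Ka) = -log(4.14e-04) = 3.38.

Conjugate acid: HNO₂; pK_a = 3.38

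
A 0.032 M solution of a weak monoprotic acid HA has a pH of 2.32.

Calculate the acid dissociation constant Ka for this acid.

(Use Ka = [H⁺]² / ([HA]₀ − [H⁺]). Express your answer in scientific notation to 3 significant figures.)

[H⁺] = 10^(−pH) = 10^(−2.32) = 4.786e-03 M. For HA ⇌ H⁺ + A⁻, Ka = [H⁺][A⁻]/[HA] = [H⁺]² / ([HA]₀ − [H⁺]) = (4.786e-03)² / (0.032 − 4.786e-03) = 8.42e-04.

K_a = 8.42e-04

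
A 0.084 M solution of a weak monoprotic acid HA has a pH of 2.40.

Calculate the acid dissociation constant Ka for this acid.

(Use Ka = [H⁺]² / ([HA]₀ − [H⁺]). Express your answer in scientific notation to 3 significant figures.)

[H⁺] = 10^(−pH) = 10^(−2.40) = 3.981e-03 M. For HA ⇌ H⁺ + A⁻, Ka = [H⁺][A⁻]/[HA] = [H⁺]² / ([HA]₀ − [H⁺]) = (3.981e-03)² / (0.084 − 3.981e-03) = 1.98e-04.

K_a = 1.98e-04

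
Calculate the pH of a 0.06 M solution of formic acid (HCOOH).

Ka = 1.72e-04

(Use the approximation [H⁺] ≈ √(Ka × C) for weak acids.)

[H⁺] = √(Ka × C) = √(1.72e-04 × 0.06) = 3.2125e-03. pH = -log(3.2125e-03)

pH = 2.49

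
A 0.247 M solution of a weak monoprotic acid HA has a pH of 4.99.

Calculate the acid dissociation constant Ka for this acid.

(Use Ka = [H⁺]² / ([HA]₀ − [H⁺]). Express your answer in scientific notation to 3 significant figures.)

[H⁺] = 10^(−pH) = 10^(−4.99) = 1.023e-05 M. For HA ⇌ H⁺ + A⁻, Ka = [H⁺][A⁻]/[HA] = [H⁺]² / ([HA]₀ − [H⁺]) = (1.023e-05)² / (0.247 − 1.023e-05) = 4.24e-10.

K_a = 4.24e-10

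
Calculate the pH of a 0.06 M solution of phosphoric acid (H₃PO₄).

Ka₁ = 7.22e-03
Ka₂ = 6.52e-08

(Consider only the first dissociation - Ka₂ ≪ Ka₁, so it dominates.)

First dissociation dominates. From Ka₁ = [H⁺][HA⁻]/[H₂A], x² + Ka₁·x − Ka₁·C = 0 with C = 0.06 M and Ka₁ = 7.22e-03. Solving: [H⁺] = (−Ka₁ + √(Ka₁² + 4·Ka₁·C)) / 2 = 1.7514e-02 M. pH = -log(1.7514e-02) = 1.76.

pH = 1.76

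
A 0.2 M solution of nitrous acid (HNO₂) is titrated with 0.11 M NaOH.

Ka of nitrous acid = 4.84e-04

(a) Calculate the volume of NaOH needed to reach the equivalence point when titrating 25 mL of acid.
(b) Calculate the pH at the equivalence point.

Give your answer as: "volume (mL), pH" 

moles acid = 0.2 × 25/1000 = 0.005 mol; V_base = moles/0.11 × 1000 = 45.5 mL. At equivalence only the conjugate base is present: [A⁻] = 0.005/0.070 = 7.0968e-02 M. Kb = Kw/Ka = 2.07e-11; [OH⁻] = √(Kb × [A⁻]) = 1.2109e-06; pOH = 5.92; pH = 14 - pOH = 8.08.

V = 45.5 mL, pH = 8.08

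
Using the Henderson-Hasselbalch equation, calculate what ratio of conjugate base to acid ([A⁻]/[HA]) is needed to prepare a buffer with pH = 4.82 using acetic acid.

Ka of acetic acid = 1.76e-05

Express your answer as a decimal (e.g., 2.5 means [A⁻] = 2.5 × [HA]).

pKa = -log(1.76e-05) = 4.7545. pH = pKa + log([A⁻]/[HA]), so log([A⁻]/[HA]) = pH − pKa = 4.82 − 4.7545 = 0.0655. [A⁻]/[HA] = 10^(0.0655) = 1.16

[A⁻]/[HA] = 1.16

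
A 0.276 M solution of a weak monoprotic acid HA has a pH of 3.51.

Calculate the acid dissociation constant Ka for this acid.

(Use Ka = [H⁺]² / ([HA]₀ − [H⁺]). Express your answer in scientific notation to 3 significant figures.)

[H⁺] = 10^(−pH) = 10^(−3.51) = 3.090e-04 M. For HA ⇌ H⁺ + A⁻, Ka = [H⁺][A⁻]/[HA] = [H⁺]² / ([HA]₀ − [H⁺]) = (3.090e-04)² / (0.276 − 3.090e-04) = 3.46e-07.

K_a = 3.46e-07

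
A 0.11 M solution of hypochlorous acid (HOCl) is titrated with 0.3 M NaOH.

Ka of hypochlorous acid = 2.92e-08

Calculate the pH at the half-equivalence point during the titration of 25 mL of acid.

At half-equivalence [HA] = [A⁻], so Henderson-Hasselbalch gives pH = pKa = -log(2.92e-08) = 7.53.

pH = pKa = 7.53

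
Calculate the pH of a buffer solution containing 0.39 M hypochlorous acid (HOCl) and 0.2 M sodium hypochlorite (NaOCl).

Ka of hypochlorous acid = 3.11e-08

pKa = -log(3.11e-08) = 7.51. pH = pKa + log([A⁻]/[HA]) = 7.51 + log(0.2/0.39)

pH = 7.22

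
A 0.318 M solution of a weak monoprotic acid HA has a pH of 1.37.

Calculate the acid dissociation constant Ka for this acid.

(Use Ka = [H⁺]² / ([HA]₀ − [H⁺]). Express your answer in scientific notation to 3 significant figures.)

[H⁺] = 10^(−pH) = 10^(−1.37) = 4.266e-02 M. For HA ⇌ H⁺ + A⁻, Ka = [H⁺][A⁻]/[HA] = [H⁺]² / ([HA]₀ − [H⁺]) = (4.266e-02)² / (0.318 − 4.266e-02) = 6.61e-03.

K_a = 6.61e-03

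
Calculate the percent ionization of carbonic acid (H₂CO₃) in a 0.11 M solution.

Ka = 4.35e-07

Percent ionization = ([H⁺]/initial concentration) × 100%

Using Ka equilibrium: x² + Ka×x - Ka×C = 0. Solving: [H⁺] = 2.1853e-04. Percent = (2.1853e-04/0.11) × 100

Percent ionization = 0.199%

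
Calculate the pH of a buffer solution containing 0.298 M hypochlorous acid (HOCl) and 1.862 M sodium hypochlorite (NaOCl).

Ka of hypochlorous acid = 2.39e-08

pKa = -log(2.39e-08) = 7.62. pH = pKa + log([A⁻]/[HA]) = 7.62 + log(1.862/0.298)

pH = 8.42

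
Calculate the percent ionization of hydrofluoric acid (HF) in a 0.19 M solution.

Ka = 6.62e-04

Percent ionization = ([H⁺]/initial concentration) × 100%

Using Ka equilibrium: x² + Ka×x - Ka×C = 0. Solving: [H⁺] = 1.0889e-02. Percent = (1.0889e-02/0.19) × 100

Percent ionization = 5.73%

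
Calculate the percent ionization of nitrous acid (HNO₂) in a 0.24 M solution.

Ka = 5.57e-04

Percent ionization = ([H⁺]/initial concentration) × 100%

Using Ka equilibrium: x² + Ka×x - Ka×C = 0. Solving: [H⁺] = 1.1287e-02. Percent = (1.1287e-02/0.24) × 100

Percent ionization = 4.7%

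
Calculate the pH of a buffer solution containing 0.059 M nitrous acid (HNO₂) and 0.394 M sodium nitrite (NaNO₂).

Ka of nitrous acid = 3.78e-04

pKa = -log(3.78e-04) = 3.42. pH = pKa + log([A⁻]/[HA]) = 3.42 + log(0.394/0.059)

pH = 4.25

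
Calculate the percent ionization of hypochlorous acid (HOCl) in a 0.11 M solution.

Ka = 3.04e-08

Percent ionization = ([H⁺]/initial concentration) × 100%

Using Ka equilibrium: x² + Ka×x - Ka×C = 0. Solving: [H⁺] = 5.7812e-05. Percent = (5.7812e-05/0.11) × 100

Percent ionization = 0.0526%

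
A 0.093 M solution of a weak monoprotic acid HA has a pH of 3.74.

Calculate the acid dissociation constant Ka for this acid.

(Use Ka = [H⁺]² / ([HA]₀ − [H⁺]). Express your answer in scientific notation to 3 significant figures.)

[H⁺] = 10^(−pH) = 10^(−3.74) = 1.820e-04 M. For HA ⇌ H⁺ + A⁻, Ka = [H⁺][A⁻]/[HA] = [H⁺]² / ([HA]₀ − [H⁺]) = (1.820e-04)² / (0.093 − 1.820e-04) = 3.57e-07.

K_a = 3.57e-07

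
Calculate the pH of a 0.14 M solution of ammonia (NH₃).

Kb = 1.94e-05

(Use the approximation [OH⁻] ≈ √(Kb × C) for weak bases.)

[OH⁻] = √(Kb × C) = √(1.94e-05 × 0.14) = 1.6480e-03. pOH = 2.78, pH = 14 - pOH

pH = 11.22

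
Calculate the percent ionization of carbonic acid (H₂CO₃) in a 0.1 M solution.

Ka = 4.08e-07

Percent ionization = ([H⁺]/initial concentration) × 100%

Using Ka equilibrium: x² + Ka×x - Ka×C = 0. Solving: [H⁺] = 2.0179e-04. Percent = (2.0179e-04/0.1) × 100

Percent ionization = 0.202%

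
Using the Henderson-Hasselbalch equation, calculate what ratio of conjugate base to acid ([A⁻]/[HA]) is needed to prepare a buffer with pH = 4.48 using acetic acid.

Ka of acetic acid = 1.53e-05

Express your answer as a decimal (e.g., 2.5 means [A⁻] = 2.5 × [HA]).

pKa = -log(1.53e-05) = 4.8153. pH = pKa + log([A⁻]/[HA]), so log([A⁻]/[HA]) = pH − pKa = 4.48 − 4.8153 = -0.3353. [A⁻]/[HA] = 10^(-0.3353) = 0.462

[A⁻]/[HA] = 0.462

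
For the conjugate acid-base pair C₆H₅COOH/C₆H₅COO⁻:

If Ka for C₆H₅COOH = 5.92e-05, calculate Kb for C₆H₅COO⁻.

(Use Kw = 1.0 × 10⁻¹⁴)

For a conjugate pair Ka × Kb = Kw, so Kb = Kw/Ka = 1.0 × 10⁻¹⁴ / 5.92e-05 = 1.69e-10.

K_b = 1.69e-10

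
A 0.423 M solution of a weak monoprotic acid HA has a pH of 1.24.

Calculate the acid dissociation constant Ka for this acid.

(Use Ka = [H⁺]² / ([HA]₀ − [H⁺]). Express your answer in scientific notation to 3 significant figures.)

[H⁺] = 10^(−pH) = 10^(−1.24) = 5.754e-02 M. For HA ⇌ H⁺ + A⁻, Ka = [H⁺][A⁻]/[HA] = [H⁺]² / ([HA]₀ − [H⁺]) = (5.754e-02)² / (0.423 − 5.754e-02) = 9.06e-03.

K_a = 9.06e-03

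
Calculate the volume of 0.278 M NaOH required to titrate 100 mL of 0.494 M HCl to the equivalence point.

At equivalence: moles acid = moles base. moles HCl = 0.494 × 100/1000 = 0.0494 mol. V_base = moles / 0.278 × 1000 = 177.7 mL.

V_{base} = 177.7 mL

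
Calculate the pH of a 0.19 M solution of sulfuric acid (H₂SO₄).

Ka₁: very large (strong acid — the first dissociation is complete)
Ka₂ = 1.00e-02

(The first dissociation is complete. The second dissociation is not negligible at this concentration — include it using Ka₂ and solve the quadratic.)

First dissociation is complete: [H⁺]₀ = [HSO₄⁻]₀ = C = 0.19 M. Second dissociation HSO₄⁻ ⇌ H⁺ + SO₄²⁻: let x = [SO₄²⁻]. Ka₂ = (C + x)·x / (C − x) = 1.00e-02 → x² + (C + Ka₂)·x − Ka₂·C = 0 → x² + 0.20000·x − 1.900e-03 = 0. x = (−0.20000 + √(0.20000² + 4 × 1.900e-03)) / 2 = 9.0871e-03 M. [H⁺] = C + x = 0.19 + 9.0871e-03 = 1.9909e-01 M. pH = -log(1.9909e-01) = 0.70.

pH = 0.70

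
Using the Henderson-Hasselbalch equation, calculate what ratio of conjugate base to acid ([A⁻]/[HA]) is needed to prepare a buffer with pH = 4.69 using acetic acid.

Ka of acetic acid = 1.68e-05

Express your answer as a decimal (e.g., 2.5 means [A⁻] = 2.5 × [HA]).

pKa = -log(1.68e-05) = 4.7747. pH = pKa + log([A⁻]/[HA]), so log([A⁻]/[HA]) = pH − pKa = 4.69 − 4.7747 = -0.0847. [A⁻]/[HA] = 10^(-0.0847) = 0.823

[A⁻]/[HA] = 0.823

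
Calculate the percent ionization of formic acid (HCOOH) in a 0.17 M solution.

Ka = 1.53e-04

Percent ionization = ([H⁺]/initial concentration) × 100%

Using Ka equilibrium: x² + Ka×x - Ka×C = 0. Solving: [H⁺] = 5.0241e-03. Percent = (5.0241e-03/0.17) × 100

Percent ionization = 2.96%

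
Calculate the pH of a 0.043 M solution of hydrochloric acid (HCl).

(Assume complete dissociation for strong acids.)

[H⁺] = 0.043 M for strong acid. pH = -log[H⁺] = -log(0.043)

pH = 1.37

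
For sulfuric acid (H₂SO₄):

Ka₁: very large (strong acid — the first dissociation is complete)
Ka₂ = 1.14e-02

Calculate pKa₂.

pKa₂ = -log(Ka₂) = -log(1.14e-02) = 1.94.

pK_{a2} = 1.94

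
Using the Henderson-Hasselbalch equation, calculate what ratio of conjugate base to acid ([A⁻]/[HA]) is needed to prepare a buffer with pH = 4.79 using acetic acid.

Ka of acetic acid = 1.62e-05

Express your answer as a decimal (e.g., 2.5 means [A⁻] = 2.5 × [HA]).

pKa = -log(1.62e-05) = 4.7905. pH = pKa + log([A⁻]/[HA]), so log([A⁻]/[HA]) = pH − pKa = 4.79 − 4.7905 = -0.0005. [A⁻]/[HA] = 10^(-0.0005) = 0.999

[A⁻]/[HA] = 0.999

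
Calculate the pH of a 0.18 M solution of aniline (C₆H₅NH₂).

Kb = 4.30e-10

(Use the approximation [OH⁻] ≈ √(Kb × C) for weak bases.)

[OH⁻] = √(Kb × C) = √(4.30e-10 × 0.18) = 8.7977e-06. pOH = 5.06, pH = 14 - pOH

pH = 8.94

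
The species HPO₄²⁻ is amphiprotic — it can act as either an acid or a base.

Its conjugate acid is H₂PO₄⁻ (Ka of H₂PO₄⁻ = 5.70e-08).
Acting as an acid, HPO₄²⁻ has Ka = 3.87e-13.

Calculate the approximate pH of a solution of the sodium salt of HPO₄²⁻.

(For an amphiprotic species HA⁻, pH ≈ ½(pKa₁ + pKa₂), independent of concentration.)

pKa₁ = -log(5.70e-08) = 7.24; pKa₂ = -log(3.87e-13) = 12.41. For an amphiprotic species, pH ≈ ½(pKa₁ + pKa₂) = ½(7.24 + 12.41) = 9.83.

pH = 9.83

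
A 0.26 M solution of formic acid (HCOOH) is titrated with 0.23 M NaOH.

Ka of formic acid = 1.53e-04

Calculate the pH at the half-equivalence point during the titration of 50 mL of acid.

At half-equivalence [HA] = [A⁻], so Henderson-Hasselbalch gives pH = pKa = -log(1.53e-04) = 3.82.

pH = pKa = 3.82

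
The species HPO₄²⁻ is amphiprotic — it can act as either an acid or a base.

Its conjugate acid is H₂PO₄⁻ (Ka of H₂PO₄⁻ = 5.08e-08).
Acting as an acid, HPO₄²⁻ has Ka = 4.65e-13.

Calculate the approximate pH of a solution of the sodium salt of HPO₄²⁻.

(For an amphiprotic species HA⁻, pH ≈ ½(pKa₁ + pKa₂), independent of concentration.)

pKa₁ = -log(5.08e-08) = 7.29; pKa₂ = -log(4.65e-13) = 12.33. For an amphiprotic species, pH ≈ ½(pKa₁ + pKa₂) = ½(7.29 + 12.33) = 9.81.

pH = 9.81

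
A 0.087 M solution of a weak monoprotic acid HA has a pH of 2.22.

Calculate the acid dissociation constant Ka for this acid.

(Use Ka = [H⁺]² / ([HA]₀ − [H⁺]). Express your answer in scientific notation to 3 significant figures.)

[H⁺] = 10^(−pH) = 10^(−2.22) = 6.026e-03 M. For HA ⇌ H⁺ + A⁻, Ka = [H⁺][A⁻]/[HA] = [H⁺]² / ([HA]₀ − [H⁺]) = (6.026e-03)² / (0.087 − 6.026e-03) = 4.48e-04.

K_a = 4.48e-04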